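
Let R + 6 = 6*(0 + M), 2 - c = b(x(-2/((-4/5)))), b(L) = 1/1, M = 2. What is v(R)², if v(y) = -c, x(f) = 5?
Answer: 1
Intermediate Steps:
b(L) = 1
c = 1 (c = 2 - 1*1 = 2 - 1 = 1)
R = 6 (R = -6 + 6*(0 + 2) = -6 + 6*2 = -6 + 12 = 6)
v(y) = -1 (v(y) = -1*1 = -1)
v(R)² = (-1)² = 1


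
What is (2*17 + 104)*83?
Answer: 11454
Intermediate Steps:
(2*17 + 104)*83 = (34 + 104)*83 = 138*83 = 11454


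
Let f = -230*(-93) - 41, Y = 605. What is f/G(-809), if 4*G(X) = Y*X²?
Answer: 85396/395961005 ≈ 0.00021567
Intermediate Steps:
G(X) = 605*X²/4 (G(X) = (605*X²)/4 = 605*X²/4)
f = 21349 (f = 21390 - 41 = 21349)
f/G(-809) = 21349/(((605/4)*(-809)²)) = 21349/(((605/4)*654481)) = 21349/(395961005/4) = 21349*(4/395961005) = 85396/395961005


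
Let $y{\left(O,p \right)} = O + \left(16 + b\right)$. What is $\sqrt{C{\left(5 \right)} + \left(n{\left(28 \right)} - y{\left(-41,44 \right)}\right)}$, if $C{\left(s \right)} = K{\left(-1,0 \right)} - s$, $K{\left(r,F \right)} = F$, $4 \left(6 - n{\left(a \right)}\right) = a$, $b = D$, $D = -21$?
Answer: $2 \sqrt{10} \approx 6.3246$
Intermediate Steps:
$b = -21$
$n{\left(a \right)} = 6 - \frac{a}{4}$
$y{\left(O,p \right)} = -5 + O$ ($y{\left(O,p \right)} = O + \left(16 - 21\right) = O - 5 = -5 + O$)
$C{\left(s \right)} = - s$ ($C{\left(s \right)} = 0 - s = - s$)
$\sqrt{C{\left(5 \right)} + \left(n{\left(28 \right)} - y{\left(-41,44 \right)}\right)} = \sqrt{\left(-1\right) 5 + \left(\left(6 - 7\right) - \left(-5 - 41\right)\right)} = \sqrt{-5 + \left(\left(6 - 7\right) - -46\right)} = \sqrt{-5 + \left(-1 + 46\right)} = \sqrt{-5 + 45} = \sqrt{40} = 2 \sqrt{10}$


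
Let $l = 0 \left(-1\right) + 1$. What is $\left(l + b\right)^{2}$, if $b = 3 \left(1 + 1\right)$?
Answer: $49$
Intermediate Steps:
$l = 1$ ($l = 0 + 1 = 1$)
$b = 6$ ($b = 3 \cdot 2 = 6$)
$\left(l + b\right)^{2} = \left(1 + 6\right)^{2} = 7^{2} = 49$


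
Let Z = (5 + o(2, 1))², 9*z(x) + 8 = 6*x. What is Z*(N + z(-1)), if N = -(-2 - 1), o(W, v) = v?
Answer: 52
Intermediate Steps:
z(x) = -8/9 + 2*x/3 (z(x) = -8/9 + (6*x)/9 = -8/9 + 2*x/3)
Z = 36 (Z = (5 + 1)² = 6² = 36)
N = 3 (N = -1*(-3) = 3)
Z*(N + z(-1)) = 36*(3 + (-8/9 + (⅔)*(-1))) = 36*(3 + (-8/9 - ⅔)) = 36*(3 - 14/9) = 36*(13/9) = 52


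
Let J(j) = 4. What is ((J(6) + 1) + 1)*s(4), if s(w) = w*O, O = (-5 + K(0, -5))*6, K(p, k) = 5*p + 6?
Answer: 144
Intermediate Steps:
K(p, k) = 6 + 5*p
O = 6 (O = (-5 + (6 + 5*0))*6 = (-5 + (6 + 0))*6 = (-5 + 6)*6 = 1*6 = 6)
s(w) = 6*w (s(w) = w*6 = 6*w)
((J(6) + 1) + 1)*s(4) = ((4 + 1) + 1)*(6*4) = (5 + 1)*24 = 6*24 = 144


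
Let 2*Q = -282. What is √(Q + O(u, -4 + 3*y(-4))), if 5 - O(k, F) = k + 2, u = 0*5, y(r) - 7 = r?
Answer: I*√138 ≈ 11.747*I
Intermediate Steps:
y(r) = 7 + r
Q = -141 (Q = (½)*(-282) = -141)
u = 0
O(k, F) = 3 - k (O(k, F) = 5 - (k + 2) = 5 - (2 + k) = 5 + (-2 - k) = 3 - k)
√(Q + O(u, -4 + 3*y(-4))) = √(-141 + (3 - 1*0)) = √(-141 + (3 + 0)) = √(-141 + 3) = √(-138) = I*√138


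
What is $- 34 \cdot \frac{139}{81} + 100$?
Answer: $\frac{3374}{81} \approx 41.654$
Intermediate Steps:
$- 34 \cdot \frac{139}{81} + 100 = - 34 \cdot 139 \cdot \frac{1}{81} + 100 = \left(-34\right) \frac{139}{81} + 100 = - \frac{4726}{81} + 100 = \frac{3374}{81}$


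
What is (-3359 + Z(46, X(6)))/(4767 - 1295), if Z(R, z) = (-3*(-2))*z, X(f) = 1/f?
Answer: -1679/1736 ≈ -0.96717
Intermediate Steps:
Z(R, z) = 6*z
(-3359 + Z(46, X(6)))/(4767 - 1295) = (-3359 + 6/6)/(4767 - 1295) = (-3359 + 6*(⅙))/3472 = (-3359 + 1)*(1/3472) = -3358*1/3472 = -1679/1736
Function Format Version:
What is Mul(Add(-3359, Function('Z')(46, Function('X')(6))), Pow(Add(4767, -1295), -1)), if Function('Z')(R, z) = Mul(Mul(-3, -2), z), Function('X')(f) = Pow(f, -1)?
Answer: Rational(-1679, 1736) ≈ -0.96717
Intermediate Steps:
Function('Z')(R, z) = Mul(6, z)
Mul(Add(-3359, Function('Z')(46, Function('X')(6))), Pow(Add(4767, -1295), -1)) = Mul(Add(-3359, Mul(6, Pow(6, -1))), Pow(Add(4767, -1295), -1)) = Mul(Add(-3359, Mul(6, Rational(1, 6))), Pow(3472, -1)) = Mul(Add(-3359, 1), Rational(1, 3472)) = Mul(-3358, Rational(1, 3472)) = Rational(-1679, 1736)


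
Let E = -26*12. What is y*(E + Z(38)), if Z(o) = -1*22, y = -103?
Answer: 34402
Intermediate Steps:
Z(o) = -22
E = -312
y*(E + Z(38)) = -103*(-312 - 22) = -103*(-334) = 34402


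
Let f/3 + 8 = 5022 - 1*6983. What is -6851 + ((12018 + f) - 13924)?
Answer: -14664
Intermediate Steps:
f = -5907 (f = -24 + 3*(5022 - 1*6983) = -24 + 3*(5022 - 6983) = -24 + 3*(-1961) = -24 - 5883 = -5907)
-6851 + ((12018 + f) - 13924) = -6851 + ((12018 - 5907) - 13924) = -6851 + (6111 - 13924) = -6851 - 7813 = -14664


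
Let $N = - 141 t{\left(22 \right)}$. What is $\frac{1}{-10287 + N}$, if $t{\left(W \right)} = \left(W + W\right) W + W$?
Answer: $- \frac{1}{149877} \approx -6.6721 \cdot 10^{-6}$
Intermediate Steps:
$t{\left(W \right)} = W + 2 W^{2}$ ($t{\left(W \right)} = 2 W W + W = 2 W^{2} + W = W + 2 W^{2}$)
$N = -139590$ ($N = - 141 \cdot 22 \left(1 + 2 \cdot 22\right) = - 141 \cdot 22 \left(1 + 44\right) = - 141 \cdot 22 \cdot 45 = \left(-141\right) 990 = -139590$)
$\frac{1}{-10287 + N} = \frac{1}{-10287 - 139590} = \frac{1}{-149877} = - \frac{1}{149877}$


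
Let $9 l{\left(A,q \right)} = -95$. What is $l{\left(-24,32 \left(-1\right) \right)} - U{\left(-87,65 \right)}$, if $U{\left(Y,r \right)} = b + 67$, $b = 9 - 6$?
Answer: $- \frac{725}{9} \approx -80.556$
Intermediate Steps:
$b = 3$
$l{\left(A,q \right)} = - \frac{95}{9}$ ($l{\left(A,q \right)} = \frac{1}{9} \left(-95\right) = - \frac{95}{9}$)
$U{\left(Y,r \right)} = 70$ ($U{\left(Y,r \right)} = 3 + 67 = 70$)
$l{\left(-24,32 \left(-1\right) \right)} - U{\left(-87,65 \right)} = - \frac{95}{9} - 70 = - \frac{725}{9}$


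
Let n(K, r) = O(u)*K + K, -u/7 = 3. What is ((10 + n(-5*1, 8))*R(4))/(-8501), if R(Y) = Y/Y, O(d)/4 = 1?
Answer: 15/8501 ≈ 0.0017645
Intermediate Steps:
u = -21 (u = -7*3 = -21)
O(d) = 4 (O(d) = 4*1 = 4)
n(K, r) = 5*K (n(K, r) = 4*K + K = 5*K)
R(Y) = 1
((10 + n(-5*1, 8))*R(4))/(-8501) = ((10 + 5*(-5*1))*1)/(-8501) = ((10 + 5*(-5))*1)*(-1/8501) = ((10 - 25)*1)*(-1/8501) = -15*1*(-1/8501) = -15*(-1/8501) = 15/8501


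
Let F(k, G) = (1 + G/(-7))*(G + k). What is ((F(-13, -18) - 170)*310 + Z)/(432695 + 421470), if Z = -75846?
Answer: -1140072/5979155 ≈ -0.19067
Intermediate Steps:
F(k, G) = (1 - G/7)*(G + k) (F(k, G) = (1 + G*(-⅐))*(G + k) = (1 - G/7)*(G + k))
((F(-13, -18) - 170)*310 + Z)/(432695 + 421470) = (((-18 - 13 - ⅐*(-18)² - ⅐*(-18)*(-13)) - 170)*310 - 75846)/(432695 + 421470) = (((-18 - 13 - ⅐*324 - 234/7) - 170)*310 - 75846)/854165 = (((-18 - 13 - 324/7 - 234/7) - 170)*310 - 75846)*(1/854165) = ((-775/7 - 170)*310 - 75846)*(1/854165) = (-1965/7*310 - 75846)*(1/854165) = (-609150/7 - 75846)*(1/854165) = -1140072/7*1/854165 = -1140072/5979155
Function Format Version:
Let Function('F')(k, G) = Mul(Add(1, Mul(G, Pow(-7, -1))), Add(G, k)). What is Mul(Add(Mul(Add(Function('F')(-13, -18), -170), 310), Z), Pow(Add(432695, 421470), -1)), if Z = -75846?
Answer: Rational(-1140072, 5979155) ≈ -0.19067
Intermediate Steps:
Function('F')(k, G) = Mul(Add(1, Mul(Rational(-1, 7), G)), Add(G, k)) (Function('F')(k, G) = Mul(Add(1, Mul(G, Rational(-1, 7))), Add(G, k)) = Mul(Add(1, Mul(Rational(-1, 7), G)), Add(G, k)))
Mul(Add(Mul(Add(Function('F')(-13, -18), -170), 310), Z), Pow(Add(432695, 421470), -1)) = Mul(Add(Mul(Add(Add(-18, -13, Mul(Rational(-1, 7), Pow(-18, 2)), Mul(Rational(-1, 7), -18, -13)), -170), 310), -75846), Pow(Add(432695, 421470), -1)) = Mul(Add(Mul(Add(Add(-18, -13, Mul(Rational(-1, 7), 324), Rational(-234, 7)), -170), 310), -75846), Pow(854165, -1)) = Mul(Add(Mul(Add(Add(-18, -13, Rational(-324, 7), Rational(-234, 7)), -170), 310), -75846), Rational(1, 854165)) = Mul(Add(Mul(Add(Rational(-775, 7), -170), 310), -75846), Rational(1, 854165)) = Mul(Add(Mul(Rational(-1965, 7), 310), -75846), Rational(1, 854165)) = Mul(Add(Rational(-609150, 7), -75846), Rational(1, 854165)) = Mul(Rational(-1140072, 7), Rational(1, 854165)) = Rational(-1140072, 5979155)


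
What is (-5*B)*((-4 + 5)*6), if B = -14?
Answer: 420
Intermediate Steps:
(-5*B)*((-4 + 5)*6) = (-5*(-14))*((-4 + 5)*6) = 70*(1*6) = 70*6 = 420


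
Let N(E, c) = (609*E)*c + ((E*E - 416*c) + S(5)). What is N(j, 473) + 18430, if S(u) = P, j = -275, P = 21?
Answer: -79318367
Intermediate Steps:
S(u) = 21
N(E, c) = 21 + E² - 416*c + 609*E*c (N(E, c) = (609*E)*c + ((E*E - 416*c) + 21) = 609*E*c + ((E² - 416*c) + 21) = 609*E*c + (21 + E² - 416*c) = 21 + E² - 416*c + 609*E*c)
N(j, 473) + 18430 = (21 + (-275)² - 416*473 + 609*(-275)*473) + 18430 = (21 + 75625 - 196768 - 79215675) + 18430 = -79336797 + 18430 = -79318367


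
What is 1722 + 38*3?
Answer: 1836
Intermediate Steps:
1722 + 38*3 = 1722 + 114 = 1836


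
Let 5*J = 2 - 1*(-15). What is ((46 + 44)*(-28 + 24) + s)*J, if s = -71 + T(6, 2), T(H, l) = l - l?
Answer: -7327/5 ≈ -1465.4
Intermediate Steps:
J = 17/5 (J = (2 - 1*(-15))/5 = (2 + 15)/5 = (1/5)*17 = 17/5 ≈ 3.4000)
T(H, l) = 0
s = -71 (s = -71 + 0 = -71)
((46 + 44)*(-28 + 24) + s)*J = ((46 + 44)*(-28 + 24) - 71)*(17/5) = (90*(-4) - 71)*(17/5) = (-360 - 71)*(17/5) = -431*17/5 = -7327/5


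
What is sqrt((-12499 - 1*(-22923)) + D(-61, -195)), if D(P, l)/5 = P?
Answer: sqrt(10119) ≈ 100.59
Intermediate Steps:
D(P, l) = 5*P
sqrt((-12499 - 1*(-22923)) + D(-61, -195)) = sqrt((-12499 - 1*(-22923)) + 5*(-61)) = sqrt((-12499 + 22923) - 305) = sqrt(10424 - 305) = sqrt(10119)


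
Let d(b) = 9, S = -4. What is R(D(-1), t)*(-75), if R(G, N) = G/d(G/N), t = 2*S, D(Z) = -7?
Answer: 175/3 ≈ 58.333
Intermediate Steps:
t = -8 (t = 2*(-4) = -8)
R(G, N) = G/9
R(D(-1), t)*(-75) = ((1/9)*(-7))*(-75) = -7/9*(-75) = 175/3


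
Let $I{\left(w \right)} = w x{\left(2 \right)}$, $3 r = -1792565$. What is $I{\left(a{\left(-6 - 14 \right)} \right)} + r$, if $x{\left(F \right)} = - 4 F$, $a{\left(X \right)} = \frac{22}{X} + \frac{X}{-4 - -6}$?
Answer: $- \frac{8961493}{15} \approx -5.9743 \cdot 10^{5}$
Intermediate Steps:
$r = - \frac{1792565}{3}$ ($r = \frac{1}{3} \left(-1792565\right) = - \frac{1792565}{3} \approx -5.9752 \cdot 10^{5}$)
$a{\left(X \right)} = \frac{X}{2} + \frac{22}{X}$ ($a{\left(X \right)} = \frac{22}{X} + \frac{X}{-4 + 6} = \frac{22}{X} + \frac{X}{2} = \frac{X}{2} + \frac{22}{X}$)
$I{\left(w \right)} = - 8 w$ ($I{\left(w \right)} = w \left(\left(-4\right) 2\right) = w \left(-8\right) = - 8 w$)
$I{\left(a{\left(-6 - 14 \right)} \right)} + r = - 8 \left(\frac{-6 - 14}{2} + \frac{22}{-6 - 14}\right) - \frac{1792565}{3} = - 8 \left(\frac{1}{2} \left(-20\right) + \frac{22}{-20}\right) - \frac{1792565}{3} = - 8 \left(-10 + 22 \left(- \frac{1}{20}\right)\right) - \frac{1792565}{3} = - 8 \left(-10 - \frac{11}{10}\right) - \frac{1792565}{3} = \left(-8\right) \left(- \frac{111}{10}\right) - \frac{1792565}{3} = \frac{444}{5} - \frac{1792565}{3} = - \frac{8961493}{15}$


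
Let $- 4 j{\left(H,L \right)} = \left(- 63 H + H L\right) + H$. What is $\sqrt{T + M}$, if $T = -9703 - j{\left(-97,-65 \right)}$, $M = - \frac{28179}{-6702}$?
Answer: $\frac{i \sqrt{33034040715}}{2234} \approx 81.358 i$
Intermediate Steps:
$j{\left(H,L \right)} = \frac{31 H}{2} - \frac{H L}{4}$ ($j{\left(H,L \right)} = - \frac{\left(- 63 H + H L\right) + H}{4} = - \frac{- 62 H + H L}{4} = \frac{31 H}{2} - \frac{H L}{4}$)
$M = \frac{9393}{2234}$ ($M = \left(-28179\right) \left(- \frac{1}{6702}\right) = \frac{9393}{2234} \approx 4.2046$)
$T = - \frac{26493}{4}$ ($T = -9703 - \frac{1}{4} \left(-97\right) \left(62 - -65\right) = -9703 - \frac{1}{4} \left(-97\right) \left(62 + 65\right) = -9703 - \frac{1}{4} \left(-97\right) 127 = -9703 - - \frac{12319}{4} = -9703 + \frac{12319}{4} = - \frac{26493}{4} \approx -6623.3$)
$\sqrt{T + M} = \sqrt{- \frac{26493}{4} + \frac{9393}{2234}} = \sqrt{- \frac{29573895}{4468}} = \frac{i \sqrt{33034040715}}{2234}$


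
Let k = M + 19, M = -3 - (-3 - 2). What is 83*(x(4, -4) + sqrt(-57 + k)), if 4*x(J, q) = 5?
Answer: 415/4 + 498*I ≈ 103.75 + 498.0*I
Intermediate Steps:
M = 2 (M = -3 - 1*(-5) = -3 + 5 = 2)
x(J, q) = 5/4 (x(J, q) = (1/4)*5 = 5/4)
k = 21 (k = 2 + 19 = 21)
83*(x(4, -4) + sqrt(-57 + k)) = 83*(5/4 + sqrt(-57 + 21)) = 83*(5/4 + sqrt(-36)) = 83*(5/4 + 6*I) = 415/4 + 498*I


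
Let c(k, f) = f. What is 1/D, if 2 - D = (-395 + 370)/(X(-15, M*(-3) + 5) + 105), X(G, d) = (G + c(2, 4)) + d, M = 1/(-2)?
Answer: 201/452 ≈ 0.44469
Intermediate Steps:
M = -½ ≈ -0.50000
X(G, d) = 4 + G + d (X(G, d) = (G + 4) + d = (4 + G) + d = 4 + G + d)
D = 452/201 (D = 2 - (-395 + 370)/((4 - 15 + (-½*(-3) + 5)) + 105) = 2 - (-25)/((4 - 15 + (3/2 + 5)) + 105) = 2 - (-25)/((4 - 15 + 13/2) + 105) = 2 - (-25)/(-9/2 + 105) = 2 - (-25)/201/2 = 2 - (-25)*2/201 = 2 - 1*(-50/201) = 2 + 50/201 = 452/201 ≈ 2.2488)
1/D = 1/(452/201) = 201/452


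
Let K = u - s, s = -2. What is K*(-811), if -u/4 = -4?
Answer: -14598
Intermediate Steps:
u = 16 (u = -4*(-4) = 16)
K = 18 (K = 16 - 1*(-2) = 16 + 2 = 18)
K*(-811) = 18*(-811) = -14598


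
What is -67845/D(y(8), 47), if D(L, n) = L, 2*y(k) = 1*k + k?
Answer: -67845/8 ≈ -8480.6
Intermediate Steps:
y(k) = k (y(k) = (1*k + k)/2 = (k + k)/2 = (2*k)/2 = k)
-67845/D(y(8), 47) = -67845/8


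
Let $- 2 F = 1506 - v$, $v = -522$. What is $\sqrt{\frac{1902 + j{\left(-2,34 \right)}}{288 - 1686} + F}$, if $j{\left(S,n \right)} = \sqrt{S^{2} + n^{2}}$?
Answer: $\frac{\sqrt{-496106163 - 699 \sqrt{290}}}{699} \approx 31.865 i$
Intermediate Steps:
$F = -1014$ ($F = - \frac{1506 - -522}{2} = - \frac{1506 + 522}{2} = \left(- \frac{1}{2}\right) 2028 = -1014$)
$\sqrt{\frac{1902 + j{\left(-2,34 \right)}}{288 - 1686} + F} = \sqrt{\frac{1902 + \sqrt{\left(-2\right)^{2} + 34^{2}}}{288 - 1686} - 1014} = \sqrt{\frac{1902 + \sqrt{4 + 1156}}{-1398} - 1014} = \sqrt{\left(1902 + \sqrt{1160}\right) \left(- \frac{1}{1398}\right) - 1014} = \sqrt{\left(1902 + 2 \sqrt{290}\right) \left(- \frac{1}{1398}\right) - 1014} = \sqrt{\left(- \frac{317}{233} - \frac{\sqrt{290}}{699}\right) - 1014} = \sqrt{- \frac{236579}{233} - \frac{\sqrt{290}}{699}}$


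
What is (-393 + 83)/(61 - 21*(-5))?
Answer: -155/83 ≈ -1.8675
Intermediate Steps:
(-393 + 83)/(61 - 21*(-5)) = -310/(61 + 105) = -310/166 = -310*1/166 = -155/83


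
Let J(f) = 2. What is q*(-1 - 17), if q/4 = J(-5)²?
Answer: -288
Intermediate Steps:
q = 16 (q = 4*2² = 4*4 = 16)
q*(-1 - 17) = 16*(-1 - 17) = 16*(-18) = -288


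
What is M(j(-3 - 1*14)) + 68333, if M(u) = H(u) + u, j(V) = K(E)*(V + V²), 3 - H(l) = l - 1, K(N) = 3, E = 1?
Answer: 68337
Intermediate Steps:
H(l) = 4 - l (H(l) = 3 - (l - 1) = 3 - (-1 + l) = 3 + (1 - l) = 4 - l)
j(V) = 3*V + 3*V² (j(V) = 3*(V + V²) = 3*V + 3*V²)
M(u) = 4 (M(u) = (4 - u) + u = 4)
M(j(-3 - 1*14)) + 68333 = 4 + 68333 = 68337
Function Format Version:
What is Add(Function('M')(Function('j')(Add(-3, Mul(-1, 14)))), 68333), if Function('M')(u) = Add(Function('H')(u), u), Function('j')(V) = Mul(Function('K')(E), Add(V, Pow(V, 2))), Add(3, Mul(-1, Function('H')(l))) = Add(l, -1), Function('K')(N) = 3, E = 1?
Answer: 68337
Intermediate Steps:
Function('H')(l) = Add(4, Mul(-1, l)) (Function('H')(l) = Add(3, Mul(-1, Add(l, -1))) = Add(3, Mul(-1, Add(-1, l))) = Add(3, Add(1, Mul(-1, l))) = Add(4, Mul(-1, l)))
Function('j')(V) = Add(Mul(3, V), Mul(3, Pow(V, 2))) (Function('j')(V) = Mul(3, Add(V, Pow(V, 2))) = Add(Mul(3, V), Mul(3, Pow(V, 2))))
Function('M')(u) = 4 (Function('M')(u) = Add(Add(4, Mul(-1, u)), u) = 4)
Add(Function('M')(Function('j')(Add(-3, Mul(-1, 14)))), 68333) = Add(4, 68333) = 68337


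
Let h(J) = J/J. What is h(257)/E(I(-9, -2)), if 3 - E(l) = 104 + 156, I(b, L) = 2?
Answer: -1/257 ≈ -0.0038911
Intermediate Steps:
E(l) = -257 (E(l) = 3 - (104 + 156) = 3 - 1*260 = 3 - 260 = -257)
h(J) = 1
h(257)/E(I(-9, -2)) = 1/(-257) = 1*(-1/257) = -1/257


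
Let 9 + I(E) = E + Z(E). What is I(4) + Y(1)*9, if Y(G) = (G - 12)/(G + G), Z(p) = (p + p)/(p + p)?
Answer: -107/2 ≈ -53.500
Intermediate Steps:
Z(p) = 1 (Z(p) = (2*p)/((2*p)) = (2*p)*(1/(2*p)) = 1)
I(E) = -8 + E (I(E) = -9 + (E + 1) = -9 + (1 + E) = -8 + E)
Y(G) = (-12 + G)/(2*G) (Y(G) = (-12 + G)/((2*G)) = (-12 + G)*(1/(2*G)) = (-12 + G)/(2*G))
I(4) + Y(1)*9 = (-8 + 4) + ((1/2)*(-12 + 1)/1)*9 = -4 + ((1/2)*1*(-11))*9 = -4 - 11/2*9 = -4 - 99/2 = -107/2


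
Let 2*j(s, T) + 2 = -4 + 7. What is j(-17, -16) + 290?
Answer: 581/2 ≈ 290.50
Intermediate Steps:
j(s, T) = ½ (j(s, T) = -1 + (-4 + 7)/2 = -1 + (½)*3 = -1 + 3/2 = ½)
j(-17, -16) + 290 = ½ + 290 = 581/2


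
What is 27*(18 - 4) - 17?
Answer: 361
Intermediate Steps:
27*(18 - 4) - 17 = 27*14 - 17 = 378 - 17 = 361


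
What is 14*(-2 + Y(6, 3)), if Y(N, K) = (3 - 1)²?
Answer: 28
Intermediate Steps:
Y(N, K) = 4 (Y(N, K) = 2² = 4)
14*(-2 + Y(6, 3)) = 14*(-2 + 4) = 14*2 = 28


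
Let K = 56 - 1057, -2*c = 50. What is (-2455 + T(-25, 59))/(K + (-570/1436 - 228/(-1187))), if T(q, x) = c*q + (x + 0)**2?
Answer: -1407091166/853292857 ≈ -1.6490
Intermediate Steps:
c = -25 (c = -1/2*50 = -25)
T(q, x) = x**2 - 25*q (T(q, x) = -25*q + (x + 0)**2 = -25*q + x**2 = x**2 - 25*q)
K = -1001
(-2455 + T(-25, 59))/(K + (-570/1436 - 228/(-1187))) = (-2455 + (59**2 - 25*(-25)))/(-1001 + (-570/1436 - 228/(-1187))) = (-2455 + (3481 + 625))/(-1001 + (-570*1/1436 - 228*(-1/1187))) = (-2455 + 4106)/(-1001 + (-285/718 + 228/1187)) = 1651/(-1001 - 174591/852266) = 1651/(-853292857/852266) = 1651*(-852266/853292857) = -1407091166/853292857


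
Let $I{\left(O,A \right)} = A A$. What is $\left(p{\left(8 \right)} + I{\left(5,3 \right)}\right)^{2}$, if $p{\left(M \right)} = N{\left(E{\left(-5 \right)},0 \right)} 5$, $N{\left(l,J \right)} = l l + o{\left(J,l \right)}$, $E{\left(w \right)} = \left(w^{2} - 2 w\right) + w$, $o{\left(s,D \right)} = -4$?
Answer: $20151121$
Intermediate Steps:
$E{\left(w \right)} = w^{2} - w$
$N{\left(l,J \right)} = -4 + l^{2}$ ($N{\left(l,J \right)} = l l - 4 = l^{2} - 4 = -4 + l^{2}$)
$I{\left(O,A \right)} = A^{2}$
$p{\left(M \right)} = 4480$ ($p{\left(M \right)} = \left(-4 + \left(- 5 \left(-1 - 5\right)\right)^{2}\right) 5 = \left(-4 + \left(\left(-5\right) \left(-6\right)\right)^{2}\right) 5 = \left(-4 + 30^{2}\right) 5 = \left(-4 + 900\right) 5 = 896 \cdot 5 = 4480$)
$\left(p{\left(8 \right)} + I{\left(5,3 \right)}\right)^{2} = \left(4480 + 3^{2}\right)^{2} = \left(4480 + 9\right)^{2} = 4489^{2} = 20151121$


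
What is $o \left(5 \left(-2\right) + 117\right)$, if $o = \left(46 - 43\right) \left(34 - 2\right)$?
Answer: $10272$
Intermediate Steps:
$o = 96$ ($o = 3 \cdot 32 = 96$)
$o \left(5 \left(-2\right) + 117\right) = 96 \left(5 \left(-2\right) + 117\right) = 96 \left(-10 + 117\right) = 96 \cdot 107 = 10272$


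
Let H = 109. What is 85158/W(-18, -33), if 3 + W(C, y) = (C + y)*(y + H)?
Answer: -9462/431 ≈ -21.954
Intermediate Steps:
W(C, y) = -3 + (109 + y)*(C + y) (W(C, y) = -3 + (C + y)*(y + 109) = -3 + (C + y)*(109 + y) = -3 + (109 + y)*(C + y))
85158/W(-18, -33) = 85158/(-3 + (-33)**2 + 109*(-18) + 109*(-33) - 18*(-33)) = 85158/(-3 + 1089 - 1962 - 3597 + 594) = 85158/(-3879) = 85158*(-1/3879) = -9462/431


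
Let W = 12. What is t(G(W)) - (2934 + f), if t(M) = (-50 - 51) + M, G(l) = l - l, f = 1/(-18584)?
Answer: -56402439/18584 ≈ -3035.0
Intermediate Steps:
f = -1/18584 ≈ -5.3810e-5
G(l) = 0
t(M) = -101 + M
t(G(W)) - (2934 + f) = (-101 + 0) - (2934 - 1/18584) = -101 - 1*54525455/18584 = -101 - 54525455/18584 = -56402439/18584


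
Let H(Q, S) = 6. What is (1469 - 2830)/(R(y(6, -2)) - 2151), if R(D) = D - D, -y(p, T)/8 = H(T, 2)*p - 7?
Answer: 1361/2151 ≈ 0.63273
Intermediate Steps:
y(p, T) = 56 - 48*p (y(p, T) = -8*(6*p - 7) = -8*(-7 + 6*p) = 56 - 48*p)
R(D) = 0
(1469 - 2830)/(R(y(6, -2)) - 2151) = (1469 - 2830)/(0 - 2151) = -1361/(-2151) = -1361*(-1/2151) = 1361/2151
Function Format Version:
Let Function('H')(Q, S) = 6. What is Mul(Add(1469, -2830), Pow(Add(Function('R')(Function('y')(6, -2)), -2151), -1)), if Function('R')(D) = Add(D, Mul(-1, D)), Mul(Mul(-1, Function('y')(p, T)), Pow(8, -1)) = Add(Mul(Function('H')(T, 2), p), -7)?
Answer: Rational(1361, 2151) ≈ 0.63273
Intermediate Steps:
Function('y')(p, T) = Add(56, Mul(-48, p)) (Function('y')(p, T) = Mul(-8, Add(Mul(6, p), -7)) = Mul(-8, Add(-7, Mul(6, p))) = Add(56, Mul(-48, p)))
Function('R')(D) = 0
Mul(Add(1469, -2830), Pow(Add(Function('R')(Function('y')(6, -2)), -2151), -1)) = Mul(Add(1469, -2830), Pow(Add(0, -2151), -1)) = Mul(-1361, Pow(-2151, -1)) = Mul(-1361, Rational(-1, 2151)) = Rational(1361, 2151)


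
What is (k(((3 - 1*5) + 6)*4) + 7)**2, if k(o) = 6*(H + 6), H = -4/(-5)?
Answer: 57121/25 ≈ 2284.8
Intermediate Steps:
H = 4/5 (H = -4*(-1/5) = 4/5 ≈ 0.80000)
k(o) = 204/5 (k(o) = 6*(4/5 + 6) = 6*(34/5) = 204/5)
(k(((3 - 1*5) + 6)*4) + 7)**2 = (204/5 + 7)**2 = (239/5)**2 = 57121/25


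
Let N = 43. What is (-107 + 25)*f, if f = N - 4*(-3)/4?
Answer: -3772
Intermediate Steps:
f = 46 (f = 43 - 4*(-3)/4 = 43 - (-12)/4 = 43 - 1*(-3) = 43 + 3 = 46)
(-107 + 25)*f = (-107 + 25)*46 = -82*46 = -3772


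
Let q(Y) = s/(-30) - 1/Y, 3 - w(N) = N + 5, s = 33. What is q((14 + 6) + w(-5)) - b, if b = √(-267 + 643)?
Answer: -263/230 - 2*√94 ≈ -20.534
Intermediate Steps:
w(N) = -2 - N (w(N) = 3 - (N + 5) = 3 - (5 + N) = 3 + (-5 - N) = -2 - N)
q(Y) = -11/10 - 1/Y (q(Y) = 33/(-30) - 1/Y = 33*(-1/30) - 1/Y = -11/10 - 1/Y)
b = 2*√94 (b = √376 = 2*√94 ≈ 19.391)
q((14 + 6) + w(-5)) - b = (-11/10 - 1/((14 + 6) + (-2 - 1*(-5)))) - 2*√94 = (-11/10 - 1/(20 + (-2 + 5))) - 2*√94 = (-11/10 - 1/(20 + 3)) - 2*√94 = (-11/10 - 1/23) - 2*√94 = -263/230 - 2*√94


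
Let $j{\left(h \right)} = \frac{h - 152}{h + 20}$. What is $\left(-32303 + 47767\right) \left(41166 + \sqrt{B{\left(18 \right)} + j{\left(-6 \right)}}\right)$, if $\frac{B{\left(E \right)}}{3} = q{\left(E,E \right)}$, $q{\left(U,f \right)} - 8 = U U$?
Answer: $636591024 + \frac{15464 \sqrt{48251}}{7} \approx 6.3708 \cdot 10^{8}$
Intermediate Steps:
$j{\left(h \right)} = \frac{-152 + h}{20 + h}$
$q{\left(U,f \right)} = 8 + U^{2}$ ($q{\left(U,f \right)} = 8 + U U = 8 + U^{2}$)
$B{\left(E \right)} = 24 + 3 E^{2}$ ($B{\left(E \right)} = 3 \left(8 + E^{2}\right) = 24 + 3 E^{2}$)
$\left(-32303 + 47767\right) \left(41166 + \sqrt{B{\left(18 \right)} + j{\left(-6 \right)}}\right) = \left(-32303 + 47767\right) \left(41166 + \sqrt{\left(24 + 3 \cdot 18^{2}\right) + \frac{-152 - 6}{20 - 6}}\right) = 15464 \left(41166 + \sqrt{\left(24 + 3 \cdot 324\right) + \frac{1}{14} \left(-158\right)}\right) = 15464 \left(41166 + \sqrt{\left(24 + 972\right) + \frac{1}{14} \left(-158\right)}\right) = 15464 \left(41166 + \sqrt{996 - \frac{79}{7}}\right) = 15464 \left(41166 + \sqrt{\frac{6893}{7}}\right) = 15464 \left(41166 + \frac{\sqrt{48251}}{7}\right) = 636591024 + \frac{15464 \sqrt{48251}}{7}$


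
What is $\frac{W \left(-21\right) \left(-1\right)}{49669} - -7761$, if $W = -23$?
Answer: $\frac{385480626}{49669} \approx 7761.0$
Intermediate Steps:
$\frac{W \left(-21\right) \left(-1\right)}{49669} - -7761 = \frac{\left(-23\right) \left(-21\right) \left(-1\right)}{49669} - -7761 = 483 \left(-1\right) \frac{1}{49669} + 7761 = \left(-483\right) \frac{1}{49669} + 7761 = - \frac{483}{49669} + 7761 = \frac{385480626}{49669}$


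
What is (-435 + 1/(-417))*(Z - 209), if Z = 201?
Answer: 1451168/417 ≈ 3480.0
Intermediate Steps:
(-435 + 1/(-417))*(Z - 209) = (-435 + 1/(-417))*(201 - 209) = (-435 - 1/417)*(-8) = -181396/417*(-8) = 1451168/417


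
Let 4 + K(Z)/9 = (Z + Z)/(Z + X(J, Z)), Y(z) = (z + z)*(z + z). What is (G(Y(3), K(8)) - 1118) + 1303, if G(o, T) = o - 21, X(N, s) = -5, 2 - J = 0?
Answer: 200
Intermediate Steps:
J = 2 (J = 2 - 1*0 = 2 + 0 = 2)
Y(z) = 4*z**2 (Y(z) = (2*z)*(2*z) = 4*z**2)
K(Z) = -36 + 18*Z/(-5 + Z) (K(Z) = -36 + 9*((Z + Z)/(Z - 5)) = -36 + 9*((2*Z)/(-5 + Z)) = -36 + 9*(2*Z/(-5 + Z)) = -36 + 18*Z/(-5 + Z))
G(o, T) = -21 + o
(G(Y(3), K(8)) - 1118) + 1303 = ((-21 + 4*3**2) - 1118) + 1303 = ((-21 + 4*9) - 1118) + 1303 = ((-21 + 36) - 1118) + 1303 = (15 - 1118) + 1303 = -1103 + 1303 = 200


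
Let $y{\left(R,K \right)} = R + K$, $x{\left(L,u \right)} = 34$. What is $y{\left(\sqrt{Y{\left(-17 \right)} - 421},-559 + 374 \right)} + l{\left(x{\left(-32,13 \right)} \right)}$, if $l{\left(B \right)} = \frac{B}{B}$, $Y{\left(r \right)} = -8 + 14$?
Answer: $-184 + i \sqrt{415} \approx -184.0 + 20.372 i$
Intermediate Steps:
$Y{\left(r \right)} = 6$
$y{\left(R,K \right)} = K + R$
$l{\left(B \right)} = 1$
$y{\left(\sqrt{Y{\left(-17 \right)} - 421},-559 + 374 \right)} + l{\left(x{\left(-32,13 \right)} \right)} = \left(\left(-559 + 374\right) + \sqrt{6 - 421}\right) + 1 = \left(-185 + \sqrt{-415}\right) + 1 = \left(-185 + i \sqrt{415}\right) + 1 = -184 + i \sqrt{415}$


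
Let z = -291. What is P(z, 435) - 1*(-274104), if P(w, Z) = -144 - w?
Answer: 274251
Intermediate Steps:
P(z, 435) - 1*(-274104) = (-144 - 1*(-291)) - 1*(-274104) = (-144 + 291) + 274104 = 147 + 274104 = 274251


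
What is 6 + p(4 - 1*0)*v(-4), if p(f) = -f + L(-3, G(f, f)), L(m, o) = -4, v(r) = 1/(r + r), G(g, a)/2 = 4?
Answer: 7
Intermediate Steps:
G(g, a) = 8 (G(g, a) = 2*4 = 8)
v(r) = 1/(2*r)
p(f) = -4 - f (p(f) = -f - 4 = -4 - f)
6 + p(4 - 1*0)*v(-4) = 6 + (-4 - (4 - 1*0))*((½)/(-4)) = 6 + (-4 - (4 + 0))*((½)*(-¼)) = 6 + (-4 - 1*4)*(-⅛) = 6 + (-4 - 4)*(-⅛) = 6 - 8*(-⅛) = 6 + 1 = 7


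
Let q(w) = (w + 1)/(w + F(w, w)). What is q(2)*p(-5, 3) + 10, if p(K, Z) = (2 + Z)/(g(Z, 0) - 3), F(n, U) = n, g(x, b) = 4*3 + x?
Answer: 165/16 ≈ 10.313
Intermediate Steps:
g(x, b) = 12 + x
p(K, Z) = (2 + Z)/(9 + Z) (p(K, Z) = (2 + Z)/((12 + Z) - 3) = (2 + Z)/(9 + Z))
q(w) = (1 + w)/(2*w) (q(w) = (w + 1)/(w + w) = (1 + w)/((2*w)) = (1 + w)*(1/(2*w)) = (1 + w)/(2*w))
q(2)*p(-5, 3) + 10 = ((½)*(1 + 2)/2)*((2 + 3)/(9 + 3)) + 10 = ((½)*(½)*3)*(5/12) + 10 = 3*((1/12)*5)/4 + 10 = (¾)*(5/12) + 10 = 5/16 + 10 = 165/16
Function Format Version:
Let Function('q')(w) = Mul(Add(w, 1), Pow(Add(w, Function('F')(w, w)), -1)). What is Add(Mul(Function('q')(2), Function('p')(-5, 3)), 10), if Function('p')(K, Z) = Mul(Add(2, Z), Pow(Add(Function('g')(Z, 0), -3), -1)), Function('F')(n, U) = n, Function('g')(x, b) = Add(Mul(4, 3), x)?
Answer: Rational(165, 16) ≈ 10.313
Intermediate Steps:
Function('g')(x, b) = Add(12, x)
Function('p')(K, Z) = Mul(Pow(Add(9, Z), -1), Add(2, Z)) (Function('p')(K, Z) = Mul(Add(2, Z), Pow(Add(Add(12, Z), -3), -1)) = Mul(Add(2, Z), Pow(Add(9, Z), -1)) = Mul(Pow(Add(9, Z), -1), Add(2, Z)))
Function('q')(w) = Mul(Rational(1, 2), Pow(w, -1), Add(1, w)) (Function('q')(w) = Mul(Add(w, 1), Pow(Add(w, w), -1)) = Mul(Add(1, w), Pow(Mul(2, w), -1)) = Mul(Add(1, w), Mul(Rational(1, 2), Pow(w, -1))) = Mul(Rational(1, 2), Pow(w, -1), Add(1, w)))
Add(Mul(Function('q')(2), Function('p')(-5, 3)), 10) = Add(Mul(Mul(Rational(1, 2), Pow(2, -1), Add(1, 2)), Mul(Pow(Add(9, 3), -1), Add(2, 3))), 10) = Add(Mul(Mul(Rational(1, 2), Rational(1, 2), 3), Mul(Pow(12, -1), 5)), 10) = Add(Mul(Rational(3, 4), Mul(Rational(1, 12), 5)), 10) = Add(Mul(Rational(3, 4), Rational(5, 12)), 10) = Add(Rational(5, 16), 10) = Rational(165, 16)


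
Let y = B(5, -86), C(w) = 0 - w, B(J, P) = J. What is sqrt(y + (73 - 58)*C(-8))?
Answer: 5*sqrt(5) ≈ 11.180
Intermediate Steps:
C(w) = -w
y = 5
sqrt(y + (73 - 58)*C(-8)) = sqrt(5 + (73 - 58)*(-1*(-8))) = sqrt(5 + 15*8) = sqrt(5 + 120) = sqrt(125) = 5*sqrt(5)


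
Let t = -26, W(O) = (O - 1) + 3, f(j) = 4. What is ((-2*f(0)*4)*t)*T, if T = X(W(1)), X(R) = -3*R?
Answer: -7488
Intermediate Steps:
W(O) = 2 + O (W(O) = (-1 + O) + 3 = 2 + O)
T = -9 (T = -3*(2 + 1) = -3*3 = -9)
((-2*f(0)*4)*t)*T = ((-2*4*4)*(-26))*(-9) = (-8*4*(-26))*(-9) = -32*(-26)*(-9) = 832*(-9) = -7488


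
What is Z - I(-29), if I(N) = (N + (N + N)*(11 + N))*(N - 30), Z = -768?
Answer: 59117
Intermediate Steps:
I(N) = (-30 + N)*(N + 2*N*(11 + N)) (I(N) = (N + (2*N)*(11 + N))*(-30 + N) = (N + 2*N*(11 + N))*(-30 + N) = (-30 + N)*(N + 2*N*(11 + N)))
Z - I(-29) = -768 - (-29)*(-690 - 37*(-29) + 2*(-29)**2) = -768 - (-29)*(-690 + 1073 + 2*841) = -768 - (-29)*(-690 + 1073 + 1682) = -768 - (-29)*2065 = -768 - 1*(-59885) = -768 + 59885 = 59117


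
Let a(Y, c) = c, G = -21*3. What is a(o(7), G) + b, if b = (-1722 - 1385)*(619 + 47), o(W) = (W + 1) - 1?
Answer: -2069325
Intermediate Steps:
G = -63
o(W) = W (o(W) = (1 + W) - 1 = W)
b = -2069262 (b = -3107*666 = -2069262)
a(o(7), G) + b = -63 - 2069262 = -2069325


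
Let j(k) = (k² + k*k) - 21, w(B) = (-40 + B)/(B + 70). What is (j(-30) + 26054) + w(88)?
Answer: 2198831/79 ≈ 27833.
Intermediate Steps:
w(B) = (-40 + B)/(70 + B)
j(k) = -21 + 2*k² (j(k) = (k² + k²) - 21 = 2*k² - 21 = -21 + 2*k²)
(j(-30) + 26054) + w(88) = ((-21 + 2*(-30)²) + 26054) + (-40 + 88)/(70 + 88) = ((-21 + 2*900) + 26054) + 48/158 = ((-21 + 1800) + 26054) + (1/158)*48 = (1779 + 26054) + 24/79 = 27833 + 24/79 = 2198831/79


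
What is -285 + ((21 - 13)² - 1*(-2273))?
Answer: 2052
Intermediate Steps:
-285 + ((21 - 13)² - 1*(-2273)) = -285 + (8² + 2273) = -285 + (64 + 2273) = -285 + 2337 = 2052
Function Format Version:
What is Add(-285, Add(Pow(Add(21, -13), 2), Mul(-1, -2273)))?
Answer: 2052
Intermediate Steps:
Add(-285, Add(Pow(Add(21, -13), 2), Mul(-1, -2273))) = Add(-285, Add(Pow(8, 2), 2273)) = Add(-285, Add(64, 2273)) = Add(-285, 2337) = 2052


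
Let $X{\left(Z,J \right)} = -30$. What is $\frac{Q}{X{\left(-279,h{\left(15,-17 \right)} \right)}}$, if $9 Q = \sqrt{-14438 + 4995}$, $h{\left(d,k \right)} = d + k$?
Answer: $- \frac{i \sqrt{9443}}{270} \approx - 0.35991 i$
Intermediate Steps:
$Q = \frac{i \sqrt{9443}}{9}$ ($Q = \frac{\sqrt{-14438 + 4995}}{9} = \frac{\sqrt{-9443}}{9} = \frac{i \sqrt{9443}}{9} \approx 10.797 i$)
$\frac{Q}{X{\left(-279,h{\left(15,-17 \right)} \right)}} = \frac{\frac{1}{9} i \sqrt{9443}}{-30} = \frac{i \sqrt{9443}}{9} \left(- \frac{1}{30}\right) = - \frac{i \sqrt{9443}}{270}$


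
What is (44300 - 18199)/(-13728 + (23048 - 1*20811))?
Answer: -26101/11491 ≈ -2.2714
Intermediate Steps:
(44300 - 18199)/(-13728 + (23048 - 1*20811)) = 26101/(-13728 + (23048 - 20811)) = 26101/(-13728 + 2237) = 26101/(-11491) = 26101*(-1/11491) = -26101/11491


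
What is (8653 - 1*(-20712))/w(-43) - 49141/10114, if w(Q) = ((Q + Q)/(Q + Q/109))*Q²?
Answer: 6430942269/2038385674 ≈ 3.1549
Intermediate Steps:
w(Q) = 109*Q²/55 (w(Q) = ((2*Q)/(Q + Q*(1/109)))*Q² = ((2*Q)/(Q + Q/109))*Q² = ((2*Q)/((110*Q/109)))*Q² = ((2*Q)*(109/(110*Q)))*Q² = 109*Q²/55)
(8653 - 1*(-20712))/w(-43) - 49141/10114 = (8653 - 1*(-20712))/(((109/55)*(-43)²)) - 49141/10114 = (8653 + 20712)/(((109/55)*1849)) - 49141*1/10114 = 29365/(201541/55) - 49141/10114 = 29365*(55/201541) - 49141/10114 = 1615075/201541 - 49141/10114 = 6430942269/2038385674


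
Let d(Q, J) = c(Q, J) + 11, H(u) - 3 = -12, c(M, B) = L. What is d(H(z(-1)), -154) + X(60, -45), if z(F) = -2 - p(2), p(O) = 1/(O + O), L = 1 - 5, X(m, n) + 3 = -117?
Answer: -113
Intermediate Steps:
X(m, n) = -120 (X(m, n) = -3 - 117 = -120)
L = -4
c(M, B) = -4
p(O) = 1/(2*O)
z(F) = -9/4 (z(F) = -2 - 1/(2*2) = -2 - 1*¼ = -2 - ¼ = -9/4)
H(u) = -9 (H(u) = 3 - 12 = -9)
d(Q, J) = 7 (d(Q, J) = -4 + 11 = 7)
d(H(z(-1)), -154) + X(60, -45) = 7 - 120 = -113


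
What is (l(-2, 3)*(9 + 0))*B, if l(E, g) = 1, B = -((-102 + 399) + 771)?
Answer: -9612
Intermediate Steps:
B = -1068 (B = -(297 + 771) = -1*1068 = -1068)
(l(-2, 3)*(9 + 0))*B = (1*(9 + 0))*(-1068) = (1*9)*(-1068) = 9*(-1068) = -9612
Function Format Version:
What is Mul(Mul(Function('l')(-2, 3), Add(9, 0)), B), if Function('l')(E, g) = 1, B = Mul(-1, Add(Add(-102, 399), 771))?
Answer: -9612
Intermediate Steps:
B = -1068 (B = Mul(-1, Add(297, 771)) = Mul(-1, 1068) = -1068)
Mul(Mul(Function('l')(-2, 3), Add(9, 0)), B) = Mul(Mul(1, Add(9, 0)), -1068) = Mul(Mul(1, 9), -1068) = Mul(9, -1068) = -9612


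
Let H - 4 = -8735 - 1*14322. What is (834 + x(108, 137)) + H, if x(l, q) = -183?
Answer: -22402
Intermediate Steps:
H = -23053 (H = 4 + (-8735 - 1*14322) = 4 + (-8735 - 14322) = 4 - 23057 = -23053)
(834 + x(108, 137)) + H = (834 - 183) - 23053 = 651 - 23053 = -22402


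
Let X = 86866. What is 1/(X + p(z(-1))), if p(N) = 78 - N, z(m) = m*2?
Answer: 1/86946 ≈ 1.1501e-5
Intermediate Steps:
z(m) = 2*m
1/(X + p(z(-1))) = 1/(86866 + (78 - 2*(-1))) = 1/(86866 + (78 - 1*(-2))) = 1/(86866 + (78 + 2)) = 1/(86866 + 80) = 1/86946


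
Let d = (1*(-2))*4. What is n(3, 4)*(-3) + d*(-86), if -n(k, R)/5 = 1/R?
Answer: 2767/4 ≈ 691.75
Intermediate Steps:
n(k, R) = -5/R
d = -8 (d = -2*4 = -8)
n(3, 4)*(-3) + d*(-86) = -5/4*(-3) - 8*(-86) = -5*¼*(-3) + 688 = -5/4*(-3) + 688 = 15/4 + 688 = 2767/4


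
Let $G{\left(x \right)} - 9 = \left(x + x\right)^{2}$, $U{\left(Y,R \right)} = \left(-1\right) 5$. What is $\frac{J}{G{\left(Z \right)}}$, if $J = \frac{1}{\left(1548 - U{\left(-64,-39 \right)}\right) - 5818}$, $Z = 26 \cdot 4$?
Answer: $- \frac{1}{184559345} \approx -5.4183 \cdot 10^{-9}$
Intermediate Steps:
$U{\left(Y,R \right)} = -5$
$Z = 104$
$J = - \frac{1}{4265}$ ($J = \frac{1}{\left(1548 - -5\right) - 5818} = \frac{1}{\left(1548 + 5\right) - 5818} = \frac{1}{1553 - 5818} = \frac{1}{-4265} = - \frac{1}{4265} \approx -0.00023447$)
$G{\left(x \right)} = 9 + 4 x^{2}$ ($G{\left(x \right)} = 9 + \left(x + x\right)^{2} = 9 + \left(2 x\right)^{2} = 9 + 4 x^{2}$)
$\frac{J}{G{\left(Z \right)}} = - \frac{1}{4265 \left(9 + 4 \cdot 104^{2}\right)} = - \frac{1}{4265 \left(9 + 4 \cdot 10816\right)} = - \frac{1}{4265 \left(9 + 43264\right)} = - \frac{1}{4265 \cdot 43273} = \left(- \frac{1}{4265}\right) \frac{1}{43273} = - \frac{1}{184559345}$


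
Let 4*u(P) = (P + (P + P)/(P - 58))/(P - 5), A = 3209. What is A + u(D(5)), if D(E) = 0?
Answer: 3209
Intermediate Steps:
u(P) = (P + 2*P/(-58 + P))/(4*(-5 + P)) (u(P) = ((P + (P + P)/(P - 58))/(P - 5))/4 = ((P + (2*P)/(-58 + P))/(-5 + P))/4 = ((P + 2*P/(-58 + P))/(-5 + P))/4 = (P + 2*P/(-58 + P))/(4*(-5 + P)))
A + u(D(5)) = 3209 + (1/4)*0*(-56 + 0)/(290 + 0**2 - 63*0) = 3209 + (1/4)*0*(-56)/(290 + 0 + 0) = 3209 + (1/4)*0*(-56)/290 = 3209 + (1/4)*0*(1/290)*(-56) = 3209 + 0 = 3209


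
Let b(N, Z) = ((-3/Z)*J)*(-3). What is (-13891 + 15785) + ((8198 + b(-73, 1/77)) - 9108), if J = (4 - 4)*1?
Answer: 984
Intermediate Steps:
J = 0 (J = 0*1 = 0)
b(N, Z) = 0 (b(N, Z) = (-3/Z*0)*(-3) = 0*(-3) = 0)
(-13891 + 15785) + ((8198 + b(-73, 1/77)) - 9108) = (-13891 + 15785) + ((8198 + 0) - 9108) = 1894 + (8198 - 9108) = 1894 - 910 = 984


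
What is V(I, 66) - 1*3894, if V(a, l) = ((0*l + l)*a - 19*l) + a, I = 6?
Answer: -4746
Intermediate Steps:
V(a, l) = a - 19*l + a*l (V(a, l) = ((0 + l)*a - 19*l) + a = (l*a - 19*l) + a = (a*l - 19*l) + a = (-19*l + a*l) + a = a - 19*l + a*l)
V(I, 66) - 1*3894 = (6 - 19*66 + 6*66) - 1*3894 = (6 - 1254 + 396) - 3894 = -852 - 3894 = -4746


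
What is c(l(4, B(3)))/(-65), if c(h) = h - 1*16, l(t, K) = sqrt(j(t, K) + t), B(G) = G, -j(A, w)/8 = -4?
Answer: 2/13 ≈ 0.15385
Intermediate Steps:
j(A, w) = 32 (j(A, w) = -8*(-4) = 32)
l(t, K) = sqrt(32 + t)
c(h) = -16 + h (c(h) = h - 16 = -16 + h)
c(l(4, B(3)))/(-65) = (-16 + sqrt(32 + 4))/(-65) = (-16 + sqrt(36))*(-1/65) = (-16 + 6)*(-1/65) = -10*(-1/65) = 2/13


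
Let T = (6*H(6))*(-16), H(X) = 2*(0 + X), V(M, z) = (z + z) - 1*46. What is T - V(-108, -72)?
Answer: -962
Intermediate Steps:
V(M, z) = -46 + 2*z (V(M, z) = 2*z - 46 = -46 + 2*z)
H(X) = 2*X
T = -1152 (T = (6*(2*6))*(-16) = (6*12)*(-16) = 72*(-16) = -1152)
T - V(-108, -72) = -1152 - (-46 + 2*(-72)) = -1152 - (-46 - 144) = -1152 - 1*(-190) = -1152 + 190 = -962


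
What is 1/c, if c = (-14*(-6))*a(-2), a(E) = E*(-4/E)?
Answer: -1/336 ≈ -0.0029762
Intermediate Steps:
a(E) = -4
c = -336 (c = -14*(-6)*(-4) = 84*(-4) = -336)
1/c = 1/(-336) = -1/336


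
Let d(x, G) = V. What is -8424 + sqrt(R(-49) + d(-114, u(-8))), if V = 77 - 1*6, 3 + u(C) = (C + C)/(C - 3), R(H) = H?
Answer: -8424 + sqrt(22) ≈ -8419.3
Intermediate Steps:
u(C) = -3 + 2*C/(-3 + C) (u(C) = -3 + (C + C)/(C - 3) = -3 + (2*C)/(-3 + C) = -3 + 2*C/(-3 + C))
V = 71 (V = 77 - 6 = 71)
d(x, G) = 71
-8424 + sqrt(R(-49) + d(-114, u(-8))) = -8424 + sqrt(-49 + 71) = -8424 + sqrt(22)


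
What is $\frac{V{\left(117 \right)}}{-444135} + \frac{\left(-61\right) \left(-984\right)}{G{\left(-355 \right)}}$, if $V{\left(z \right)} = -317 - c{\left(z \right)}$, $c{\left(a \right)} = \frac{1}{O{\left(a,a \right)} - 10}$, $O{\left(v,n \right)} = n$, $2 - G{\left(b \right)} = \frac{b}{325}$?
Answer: $\frac{12360778488808}{636800763} \approx 19411.0$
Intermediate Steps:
$G{\left(b \right)} = 2 - \frac{b}{325}$
$c{\left(a \right)} = \frac{1}{-10 + a}$ ($c{\left(a \right)} = \frac{1}{a - 10} = \frac{1}{-10 + a}$)
$V{\left(z \right)} = -317 - \frac{1}{-10 + z}$
$\frac{V{\left(117 \right)}}{-444135} + \frac{\left(-61\right) \left(-984\right)}{G{\left(-355 \right)}} = \frac{\frac{1}{-10 + 117} \left(3169 - 37089\right)}{-444135} + \frac{\left(-61\right) \left(-984\right)}{2 - - \frac{71}{65}} = \frac{3169 - 37089}{107} \left(- \frac{1}{444135}\right) + \frac{60024}{2 + \frac{71}{65}} = \frac{1}{107} \left(-33920\right) \left(- \frac{1}{444135}\right) + \frac{60024}{\frac{201}{65}} = \left(- \frac{33920}{107}\right) \left(- \frac{1}{444135}\right) + 60024 \cdot \frac{65}{201} = \frac{6784}{9504489} + \frac{1300520}{67} = \frac{12360778488808}{636800763}$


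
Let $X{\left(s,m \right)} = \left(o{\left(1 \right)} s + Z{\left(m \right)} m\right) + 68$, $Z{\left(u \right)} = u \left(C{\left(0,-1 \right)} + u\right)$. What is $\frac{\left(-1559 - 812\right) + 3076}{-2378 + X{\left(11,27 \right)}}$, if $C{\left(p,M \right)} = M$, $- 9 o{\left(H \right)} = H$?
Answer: $\frac{1269}{29957} \approx 0.042361$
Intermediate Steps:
$o{\left(H \right)} = - \frac{H}{9}$
$Z{\left(u \right)} = u \left(-1 + u\right)$
$X{\left(s,m \right)} = 68 - \frac{s}{9} + m^{2} \left(-1 + m\right)$ ($X{\left(s,m \right)} = \left(\left(- \frac{1}{9}\right) 1 s + m \left(-1 + m\right) m\right) + 68 = \left(- \frac{s}{9} + m^{2} \left(-1 + m\right)\right) + 68 = 68 - \frac{s}{9} + m^{2} \left(-1 + m\right)$)
$\frac{\left(-1559 - 812\right) + 3076}{-2378 + X{\left(11,27 \right)}} = \frac{\left(-1559 - 812\right) + 3076}{-2378 + \left(68 + 27^{3} - 27^{2} - \frac{11}{9}\right)} = \frac{\left(-1559 - 812\right) + 3076}{-2378 + \left(68 + 19683 - 729 - \frac{11}{9}\right)} = \frac{-2371 + 3076}{-2378 + \left(68 + 19683 - 729 - \frac{11}{9}\right)} = \frac{705}{-2378 + \frac{171187}{9}} = \frac{705}{\frac{149785}{9}} = 705 \cdot \frac{9}{149785} = \frac{1269}{29957}$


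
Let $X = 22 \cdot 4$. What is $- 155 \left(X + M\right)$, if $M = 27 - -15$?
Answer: $-20150$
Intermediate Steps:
$X = 88$
$M = 42$ ($M = 27 + 15 = 42$)
$- 155 \left(X + M\right) = - 155 \left(88 + 42\right) = \left(-155\right) 130 = -20150$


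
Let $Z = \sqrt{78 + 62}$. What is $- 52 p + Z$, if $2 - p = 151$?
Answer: $7748 + 2 \sqrt{35} \approx 7759.8$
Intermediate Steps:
$p = -149$ ($p = 2 - 151 = -149$)
$Z = 2 \sqrt{35}$ ($Z = \sqrt{140} = 2 \sqrt{35} \approx 11.832$)
$- 52 p + Z = \left(-52\right) \left(-149\right) + 2 \sqrt{35} = 7748 + 2 \sqrt{35}$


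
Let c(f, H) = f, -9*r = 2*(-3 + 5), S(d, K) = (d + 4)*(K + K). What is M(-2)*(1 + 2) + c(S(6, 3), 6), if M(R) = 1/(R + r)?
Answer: 1293/22 ≈ 58.773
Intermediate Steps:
S(d, K) = 2*K*(4 + d) (S(d, K) = (4 + d)*(2*K) = 2*K*(4 + d))
r = -4/9 (r = -2*(-3 + 5)/9 = -2*2/9 = -⅑*4 = -4/9 ≈ -0.44444)
M(R) = 1/(-4/9 + R) (M(R) = 1/(R - 4/9) = 1/(-4/9 + R))
M(-2)*(1 + 2) + c(S(6, 3), 6) = (9/(-4 + 9*(-2)))*(1 + 2) + 2*3*(4 + 6) = (9/(-4 - 18))*3 + 2*3*10 = (9/(-22))*3 + 60 = (9*(-1/22))*3 + 60 = -9/22*3 + 60 = -27/22 + 60 = 1293/22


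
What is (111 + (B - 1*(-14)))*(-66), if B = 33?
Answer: -10428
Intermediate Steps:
(111 + (B - 1*(-14)))*(-66) = (111 + (33 - 1*(-14)))*(-66) = (111 + (33 + 14))*(-66) = (111 + 47)*(-66) = 158*(-66) = -10428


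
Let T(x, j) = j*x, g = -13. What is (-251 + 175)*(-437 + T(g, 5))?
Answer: 38152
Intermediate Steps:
(-251 + 175)*(-437 + T(g, 5)) = (-251 + 175)*(-437 + 5*(-13)) = -76*(-437 - 65) = -76*(-502) = 38152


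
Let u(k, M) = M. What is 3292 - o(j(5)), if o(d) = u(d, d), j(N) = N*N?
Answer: 3267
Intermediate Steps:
j(N) = N**2
o(d) = d
3292 - o(j(5)) = 3292 - 1*5**2 = 3292 - 1*25 = 3292 - 25 = 3267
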